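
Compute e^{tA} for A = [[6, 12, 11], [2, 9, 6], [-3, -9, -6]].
e^{tA} = [[(3*t + 1)*e^{3*t}, 3*t*(3*t + 8)*e^{3*t}/2, t*(3*t + 11)*e^{3*t}], [2*t*e^{3*t}, (3*t^2 + 6*t + 1)*e^{3*t}, 2*t*(t + 3)*e^{3*t}], [-3*t*e^{3*t}, 9*t*(-t - 2)*e^{3*t}/2, (-3*t^2 - 9*t + 1)*e^{3*t}]]

A has Jordan form J = [[3, 1, 0], [0, 3, 1], [0, 0, 3]] with A = PJP^{-1}, so e^{tA} = P e^{tJ} P^{-1}.

For a Jordan block J_k(λ), e^{tJ_k(λ)} = e^{λt} · (I + tN + t^2 N^2/2! + ... + t^{k-1} N^{k-1}/(k-1)!) where N is the nilpotent superdiagonal part.

Assembling the blocks and conjugating back gives the entries of e^{tA} as shown above.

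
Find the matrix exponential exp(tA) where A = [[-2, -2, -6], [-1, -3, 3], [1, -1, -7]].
A has Jordan form J = [[-4, 1, 0], [0, -4, 0], [0, 0, -4]] with A = PJP^{-1}, so e^{tA} = P e^{tJ} P^{-1}.

For a Jordan block J_k(λ), e^{tJ_k(λ)} = e^{λt} · (I + tN + t^2 N^2/2! + ... + t^{k-1} N^{k-1}/(k-1)!) where N is the nilpotent superdiagonal part.

Assembling the blocks and conjugating back gives the entries of e^{tA} as shown above.

e^{tA} = [[(2*t + 1)*e^{-4*t}, -2*t*e^{-4*t}, -6*t*e^{-4*t}], [-t*e^{-4*t}, (t + 1)*e^{-4*t}, 3*t*e^{-4*t}], [t*e^{-4*t}, -t*e^{-4*t}, (1 - 3*t)*e^{-4*t}]]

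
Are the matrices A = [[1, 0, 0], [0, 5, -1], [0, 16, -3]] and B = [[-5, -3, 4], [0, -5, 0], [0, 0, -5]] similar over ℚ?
No.

trace(A) = 3 but trace(B) = -15. The trace is a similarity invariant, so A and B are not similar.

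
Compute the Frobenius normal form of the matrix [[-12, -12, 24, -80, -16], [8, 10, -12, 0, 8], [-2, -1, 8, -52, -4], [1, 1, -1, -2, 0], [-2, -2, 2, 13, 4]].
R = [[4, 0, 0, 0, 0], [0, 0, 0, 0, 16], [0, 1, 0, 0, 12], [0, 0, 1, 0, -4], [0, 0, 0, 1, 4]]

The invariant factors of A (the non-unit diagonal entries of the Smith normal form of xI - A over ℚ[x]) are x - 4, (x - 4)(x^3 + 4x + 4), each dividing the next. The characteristic polynomial is their product, (x - 4)^2(x^3 + 4x + 4).

The rational canonical form is the block-diagonal matrix of companion matrices C(f_i):
R = [[4, 0, 0, 0, 0], [0, 0, 0, 0, 16], [0, 1, 0, 0, 12], [0, 0, 1, 0, -4], [0, 0, 0, 1, 4]].

Note the characteristic polynomial does not split into linear factors over ℚ, so A has no Jordan form over ℚ; the rational canonical form exists over any field.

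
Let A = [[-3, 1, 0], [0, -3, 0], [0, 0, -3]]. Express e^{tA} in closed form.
e^{tA} = [[e^{-3*t}, t*e^{-3*t}, 0], [0, e^{-3*t}, 0], [0, 0, e^{-3*t}]]

A has Jordan form J = [[-3, 1, 0], [0, -3, 0], [0, 0, -3]] with A = PJP^{-1}, so e^{tA} = P e^{tJ} P^{-1}.

For a Jordan block J_k(λ), e^{tJ_k(λ)} = e^{λt} · (I + tN + t^2 N^2/2! + ... + t^{k-1} N^{k-1}/(k-1)!) where N is the nilpotent superdiagonal part.

Assembling the blocks and conjugating back gives the entries of e^{tA} as shown above.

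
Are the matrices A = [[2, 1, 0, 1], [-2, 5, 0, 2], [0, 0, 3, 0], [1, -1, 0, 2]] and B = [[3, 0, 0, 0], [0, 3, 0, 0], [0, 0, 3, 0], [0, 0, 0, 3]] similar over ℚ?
Both have characteristic polynomial (x - 3)^4, but the minimal polynomial of A is (x - 3)^2 while the minimal polynomial of B is x - 3. The minimal polynomial is a similarity invariant, so A and B are not similar.

No.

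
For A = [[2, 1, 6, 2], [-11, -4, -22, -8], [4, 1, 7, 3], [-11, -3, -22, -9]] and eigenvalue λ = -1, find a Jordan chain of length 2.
We seek v_1 ∈ ker((A + I)^2) \ ker(A + I), then set v_{i+1} = (A + I) v_i.

One such chain is v_1 = [[0, 3, 0, -1]]^T, v_2 = [[1, -1, 0, -1]]^T. Check: (A + I) v_2 = [[0, 0, 0, 0]]^T = 0.

v_1 = [[0, 3, 0, -1]]^T, v_2 = [[1, -1, 0, -1]]^T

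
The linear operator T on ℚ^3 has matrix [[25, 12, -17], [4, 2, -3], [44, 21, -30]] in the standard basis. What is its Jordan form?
J = [[-1, 1, 0], [0, -1, 1], [0, 0, -1]]

The characteristic polynomial is det(xI - A) = (x + 1)^3, so the eigenvalues are -1 (algebraic multiplicity 3).

For λ = -1: rank(A + I) = 2, rank((A + I)^2) = 1, rank((A + I)^3) = 0. The eigenspace has dimension 3 - 2 = 1, so there is 1 Jordan block; the rank sequence gives block sizes [3].

Assembling the blocks gives the Jordan form J above.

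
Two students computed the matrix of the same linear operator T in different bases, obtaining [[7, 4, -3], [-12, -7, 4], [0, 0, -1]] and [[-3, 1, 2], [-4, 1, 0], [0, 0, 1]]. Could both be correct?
Yes.

Two matrices over a field are similar if and only if they have the same invariant factors.

Both A and B have characteristic polynomial (x - 1)(x + 1)^2 and minimal polynomial (x - 1)(x + 1)^2. Computing further, both have invariant factors (x - 1)(x + 1)^2. Hence A and B are similar.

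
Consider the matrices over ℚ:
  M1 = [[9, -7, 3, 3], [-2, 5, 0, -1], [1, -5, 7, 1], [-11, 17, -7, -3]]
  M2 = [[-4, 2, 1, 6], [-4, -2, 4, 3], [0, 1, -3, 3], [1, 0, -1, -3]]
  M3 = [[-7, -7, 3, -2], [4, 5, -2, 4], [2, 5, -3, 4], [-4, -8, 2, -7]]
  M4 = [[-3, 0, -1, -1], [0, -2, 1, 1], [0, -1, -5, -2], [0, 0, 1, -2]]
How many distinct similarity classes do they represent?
2 classes: {M1}, {M2, M3, M4}

Characteristic polynomials: χ_{M1} = (x - 6)(x - 4)^3, χ_{M2} = (x + 3)^4, χ_{M3} = (x + 3)^4, χ_{M4} = (x + 3)^4.

{M1}: invariant factors (x - 6)(x - 4)^3.

{M2, M3, M4}: invariant factors x + 3, (x + 3)^3.

Matrices are similar if and only if their invariant-factor lists agree; the partition into similarity classes is {M1}, {M2, M3, M4}.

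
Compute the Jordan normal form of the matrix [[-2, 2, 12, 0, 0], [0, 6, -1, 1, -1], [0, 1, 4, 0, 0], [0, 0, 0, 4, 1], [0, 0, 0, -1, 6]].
J = [[-2, 0, 0, 0, 0], [0, 5, 1, 0, 0], [0, 0, 5, 1, 0], [0, 0, 0, 5, 0], [0, 0, 0, 0, 5]]

The characteristic polynomial is det(xI - A) = (x - 5)^4(x + 2), so the eigenvalues are -2 (algebraic multiplicity 1), 5 (algebraic multiplicity 4).

For λ = -2: algebraic multiplicity 1 gives one 1×1 block.

For λ = 5: rank(A - 5I) = 3, rank((A - 5I)^2) = 2, rank((A - 5I)^3) = 1. The eigenspace has dimension 5 - 3 = 2, so there are 2 Jordan blocks; the rank sequence gives block sizes [3, 1].

Assembling the blocks gives the Jordan form J above.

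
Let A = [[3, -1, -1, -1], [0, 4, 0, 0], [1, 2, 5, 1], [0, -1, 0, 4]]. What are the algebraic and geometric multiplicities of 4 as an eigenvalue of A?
algebraic multiplicity 4, geometric multiplicity 2

The characteristic polynomial is (x - 4)^4, so the factor x - 4 appears with exponent 4: the algebraic multiplicity is 4.

rank(A - 4I) = 2, so the eigenspace has dimension 4 - 2 = 2: the geometric multiplicity is 2.

Since 2 < 4, A is not diagonalizable.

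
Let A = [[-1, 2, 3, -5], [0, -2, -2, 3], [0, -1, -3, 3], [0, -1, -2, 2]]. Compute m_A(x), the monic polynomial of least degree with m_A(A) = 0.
m_A(x) = (x + 1)^2

The characteristic polynomial factors as (x + 1)^4. The minimal polynomial is ∏(x - λ)^{k_λ} where k_λ is the size of the largest Jordan block at λ.

For λ = -1: rank(A + I) = 2, and the largest Jordan block has size 2 (the smallest k with rank((A + I)^k) = rank((A + I)^(k+1))).

So m_A(x) = (x + 1)^2.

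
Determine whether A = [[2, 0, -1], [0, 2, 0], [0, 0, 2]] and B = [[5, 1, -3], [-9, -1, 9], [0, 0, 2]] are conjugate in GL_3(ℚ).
Yes.

Two matrices over a field are similar if and only if they have the same invariant factors.

Both A and B have characteristic polynomial (x - 2)^3 and minimal polynomial (x - 2)^2. Computing further, both have invariant factors x - 2, (x - 2)^2. Hence A and B are similar.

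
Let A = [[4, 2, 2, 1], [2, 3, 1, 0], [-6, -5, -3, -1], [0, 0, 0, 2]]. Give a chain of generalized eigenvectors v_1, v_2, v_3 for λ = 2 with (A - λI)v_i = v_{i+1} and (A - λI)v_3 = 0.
We seek v_1 ∈ ker((A - 2I)^3) \ ker((A - 2I)^2), then set v_{i+1} = (A - 2I) v_i.

One such chain is v_1 = [[1, 0, -1, 1]]^T, v_2 = [[1, 1, -2, 0]]^T, v_3 = [[0, 1, -1, 0]]^T. Check: (A - 2I) v_3 = [[0, 0, 0, 0]]^T = 0.

v_1 = [[1, 0, -1, 1]]^T, v_2 = [[1, 1, -2, 0]]^T, v_3 = [[0, 1, -1, 0]]^T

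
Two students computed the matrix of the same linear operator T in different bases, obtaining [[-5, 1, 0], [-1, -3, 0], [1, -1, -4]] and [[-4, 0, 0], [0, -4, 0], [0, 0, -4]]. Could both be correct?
Both have characteristic polynomial (x + 4)^3, but the minimal polynomial of A is (x + 4)^2 while the minimal polynomial of B is x + 4. The minimal polynomial is a similarity invariant, so A and B are not similar.

No.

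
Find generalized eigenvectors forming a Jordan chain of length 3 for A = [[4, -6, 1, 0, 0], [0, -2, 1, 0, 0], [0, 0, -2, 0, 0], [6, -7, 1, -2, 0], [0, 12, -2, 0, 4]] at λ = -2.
v_1 = [[0, 0, 1, 0, 0]]^T, v_2 = [[1, 1, 0, 1, -2]]^T, v_3 = [[0, 0, 0, -1, 0]]^T

We seek v_1 ∈ ker((A + 2I)^3) \ ker((A + 2I)^2), then set v_{i+1} = (A + 2I) v_i.

One such chain is v_1 = [[0, 0, 1, 0, 0]]^T, v_2 = [[1, 1, 0, 1, -2]]^T, v_3 = [[0, 0, 0, -1, 0]]^T. Check: (A + 2I) v_3 = [[0, 0, 0, 0, 0]]^T = 0.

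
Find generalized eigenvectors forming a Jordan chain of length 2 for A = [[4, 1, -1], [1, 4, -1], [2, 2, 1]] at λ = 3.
v_1 = [[-1, 0, -2]]^T, v_2 = [[1, 1, 2]]^T

We seek v_1 ∈ ker((A - 3I)^2) \ ker(A - 3I), then set v_{i+1} = (A - 3I) v_i.

One such chain is v_1 = [[-1, 0, -2]]^T, v_2 = [[1, 1, 2]]^T. Check: (A - 3I) v_2 = [[0, 0, 0]]^T = 0.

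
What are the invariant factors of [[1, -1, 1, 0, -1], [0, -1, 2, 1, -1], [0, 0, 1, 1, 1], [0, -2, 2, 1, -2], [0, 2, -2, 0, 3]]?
x - 1, (x - 1)^2, (x - 1)^2

The Jordan structure of A has elementary divisors (x - 1)^2, (x - 1)^2, (x - 1). Arranging the block sizes at each eigenvalue in decreasing order and taking row products gives the invariant factors.

Invariant factors (smallest first, each dividing the next): x - 1, (x - 1)^2, (x - 1)^2.

Check: the last factor (x - 1)^2 is the minimal polynomial, and the product (x - 1)^5 is the characteristic polynomial.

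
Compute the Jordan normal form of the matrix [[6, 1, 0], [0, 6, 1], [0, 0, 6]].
J = [[6, 1, 0], [0, 6, 1], [0, 0, 6]]

The characteristic polynomial is det(xI - A) = (x - 6)^3, so the eigenvalues are 6 (algebraic multiplicity 3).

For λ = 6: rank(A - 6I) = 2, rank((A - 6I)^2) = 1, rank((A - 6I)^3) = 0. The eigenspace has dimension 3 - 2 = 1, so there is 1 Jordan block; the rank sequence gives block sizes [3].

Assembling the blocks gives the Jordan form J above.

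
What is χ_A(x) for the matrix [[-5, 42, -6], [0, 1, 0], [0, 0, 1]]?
χ_A(x) = (x - 1)^2(x + 5)

xI - A = [[x + 5, -42, 6], [0, x - 1, 0], [0, 0, x - 1]].

Expanding det(xI - A) along the first row:
det(xI - A) = + (x + 5)·det([[x - 1, 0], [0, x - 1]]) - (-42)·det([[0, 0], [0, x - 1]]) + (6)·det([[0, x - 1], [0, 0]]).

Evaluating gives χ_A(x) = x^3 + 3x^2 - 9x + 5 = (x - 1)^2(x + 5).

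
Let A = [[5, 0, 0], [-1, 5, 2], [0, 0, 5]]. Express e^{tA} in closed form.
A has Jordan form J = [[5, 1, 0], [0, 5, 0], [0, 0, 5]] with A = PJP^{-1}, so e^{tA} = P e^{tJ} P^{-1}.

For a Jordan block J_k(λ), e^{tJ_k(λ)} = e^{λt} · (I + tN + t^2 N^2/2! + ... + t^{k-1} N^{k-1}/(k-1)!) where N is the nilpotent superdiagonal part.

Assembling the blocks and conjugating back gives the entries of e^{tA} as shown above.

e^{tA} = [[e^{5*t}, 0, 0], [-t*e^{5*t}, e^{5*t}, 2*t*e^{5*t}], [0, 0, e^{5*t}]]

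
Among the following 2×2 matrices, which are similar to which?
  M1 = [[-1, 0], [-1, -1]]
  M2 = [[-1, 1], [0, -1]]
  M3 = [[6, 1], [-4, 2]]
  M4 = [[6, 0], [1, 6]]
3 classes: {M1, M2}, {M3}, {M4}

Characteristic polynomials: χ_{M1} = (x + 1)^2, χ_{M2} = (x + 1)^2, χ_{M3} = (x - 4)^2, χ_{M4} = (x - 6)^2.

{M1, M2}: invariant factors (x + 1)^2.

{M3}: invariant factors (x - 4)^2.

{M4}: invariant factors (x - 6)^2.

Matrices are similar if and only if their invariant-factor lists agree; the partition into similarity classes is {M1, M2}, {M3}, {M4}.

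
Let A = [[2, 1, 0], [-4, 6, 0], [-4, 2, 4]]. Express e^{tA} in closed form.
e^{tA} = [[(1 - 2*t)*e^{4*t}, t*e^{4*t}, 0], [-4*t*e^{4*t}, (2*t + 1)*e^{4*t}, 0], [-4*t*e^{4*t}, 2*t*e^{4*t}, e^{4*t}]]

A has Jordan form J = [[4, 1, 0], [0, 4, 0], [0, 0, 4]] with A = PJP^{-1}, so e^{tA} = P e^{tJ} P^{-1}.

For a Jordan block J_k(λ), e^{tJ_k(λ)} = e^{λt} · (I + tN + t^2 N^2/2! + ... + t^{k-1} N^{k-1}/(k-1)!) where N is the nilpotent superdiagonal part.

Assembling the blocks and conjugating back gives the entries of e^{tA} as shown above.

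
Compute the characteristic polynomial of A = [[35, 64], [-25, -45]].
xI - A = [[x - 35, -64], [25, x + 45]].

Expanding det(xI - A) along the first row:
det(xI - A) = + (x - 35)·det([[x + 45]]) - (-64)·det([[25]]).

Evaluating gives χ_A(x) = x^2 + 10x + 25 = (x + 5)^2.

χ_A(x) = (x + 5)^2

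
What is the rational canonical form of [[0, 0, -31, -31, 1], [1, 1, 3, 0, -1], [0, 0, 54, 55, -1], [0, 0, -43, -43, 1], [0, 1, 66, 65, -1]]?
The invariant factors of A (the non-unit diagonal entries of the Smith normal form of xI - A over ℚ[x]) are (x - 3)(x^2 - 4x + 2)^2, each dividing the next. The characteristic polynomial is their product, (x - 3)(x^2 - 4x + 2)^2.

The rational canonical form is the block-diagonal matrix of companion matrices C(f_i):
R = [[0, 0, 0, 0, 12], [1, 0, 0, 0, -52], [0, 1, 0, 0, 76], [0, 0, 1, 0, -44], [0, 0, 0, 1, 11]].

Note the characteristic polynomial does not split into linear factors over ℚ, so A has no Jordan form over ℚ; the rational canonical form exists over any field.

R = [[0, 0, 0, 0, 12], [1, 0, 0, 0, -52], [0, 1, 0, 0, 76], [0, 0, 1, 0, -44], [0, 0, 0, 1, 11]]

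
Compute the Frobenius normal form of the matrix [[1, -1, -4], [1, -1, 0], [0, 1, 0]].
R = [[0, 0, -4], [1, 0, 0], [0, 1, 0]]

The invariant factors of A (the non-unit diagonal entries of the Smith normal form of xI - A over ℚ[x]) are x^3 + 4, each dividing the next. The characteristic polynomial is their product, x^3 + 4.

The rational canonical form is the block-diagonal matrix of companion matrices C(f_i):
R = [[0, 0, -4], [1, 0, 0], [0, 1, 0]].

Note the characteristic polynomial does not split into linear factors over ℚ, so A has no Jordan form over ℚ; the rational canonical form exists over any field.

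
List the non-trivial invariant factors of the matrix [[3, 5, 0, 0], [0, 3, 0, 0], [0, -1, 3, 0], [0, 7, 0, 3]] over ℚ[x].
x - 3, x - 3, (x - 3)^2

The Jordan structure of A has elementary divisors (x - 3)^2, (x - 3), (x - 3). Arranging the block sizes at each eigenvalue in decreasing order and taking row products gives the invariant factors.

Invariant factors (smallest first, each dividing the next): x - 3, x - 3, (x - 3)^2.

Check: the last factor (x - 3)^2 is the minimal polynomial, and the product (x - 3)^4 is the characteristic polynomial.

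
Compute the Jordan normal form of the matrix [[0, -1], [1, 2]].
The characteristic polynomial is det(xI - A) = (x - 1)^2, so the eigenvalues are 1 (algebraic multiplicity 2).

For λ = 1: rank(A - I) = 1, rank((A - I)^2) = 0. The eigenspace has dimension 2 - 1 = 1, so there is 1 Jordan block; the rank sequence gives block sizes [2].

Assembling the blocks gives the Jordan form J above.

J = [[1, 1], [0, 1]]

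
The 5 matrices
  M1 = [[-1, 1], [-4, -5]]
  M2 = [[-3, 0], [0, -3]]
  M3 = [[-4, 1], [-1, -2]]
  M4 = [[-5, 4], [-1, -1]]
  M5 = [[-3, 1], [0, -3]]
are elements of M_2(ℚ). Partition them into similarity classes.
Characteristic polynomials: χ_{M1} = (x + 3)^2, χ_{M2} = (x + 3)^2, χ_{M3} = (x + 3)^2, χ_{M4} = (x + 3)^2, χ_{M5} = (x + 3)^2.

{M1, M3, M4, M5}: invariant factors (x + 3)^2.

{M2}: invariant factors x + 3, x + 3.

Matrices are similar if and only if their invariant-factor lists agree; the partition into similarity classes is {M1, M3, M4, M5}, {M2}.

2 classes: {M1, M3, M4, M5}, {M2}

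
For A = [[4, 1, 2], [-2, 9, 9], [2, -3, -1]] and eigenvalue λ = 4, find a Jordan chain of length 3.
v_1 = [[0, -2, 1]]^T, v_2 = [[0, -1, 1]]^T, v_3 = [[1, 4, -2]]^T

We seek v_1 ∈ ker((A - 4I)^3) \ ker((A - 4I)^2), then set v_{i+1} = (A - 4I) v_i.

One such chain is v_1 = [[0, -2, 1]]^T, v_2 = [[0, -1, 1]]^T, v_3 = [[1, 4, -2]]^T. Check: (A - 4I) v_3 = [[0, 0, 0]]^T = 0.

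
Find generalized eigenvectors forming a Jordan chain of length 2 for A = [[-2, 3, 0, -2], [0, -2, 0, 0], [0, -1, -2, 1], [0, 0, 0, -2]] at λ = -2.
v_1 = [[1, 1, 0, 1]]^T, v_2 = [[1, 0, 0, 0]]^T

We seek v_1 ∈ ker((A + 2I)^2) \ ker(A + 2I), then set v_{i+1} = (A + 2I) v_i.

One such chain is v_1 = [[1, 1, 0, 1]]^T, v_2 = [[1, 0, 0, 0]]^T. Check: (A + 2I) v_2 = [[0, 0, 0, 0]]^T = 0.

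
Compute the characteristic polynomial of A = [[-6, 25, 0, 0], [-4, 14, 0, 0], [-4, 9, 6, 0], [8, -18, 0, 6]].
χ_A(x) = (x - 6)^2(x - 4)^2

xI - A = [[x + 6, -25, 0, 0], [4, x - 14, 0, 0], [4, -9, x - 6, 0], [-8, 18, 0, x - 6]].

Expanding det(xI - A) along the first row:
det(xI - A) = + (x + 6)·det([[x - 14, 0, 0], [-9, x - 6, 0], [18, 0, x - 6]]) - (-25)·det([[4, 0, 0], [4, x - 6, 0], [-8, 0, x - 6]]) + (0)·det([[4, x - 14, 0], [4, -9, 0], [-8, 18, x - 6]]) - (0)·det([[4, x - 14, 0], [4, -9, x - 6], [-8, 18, 0]]).

Evaluating gives χ_A(x) = x^4 - 20x^3 + 148x^2 - 480x + 576 = (x - 6)^2(x - 4)^2.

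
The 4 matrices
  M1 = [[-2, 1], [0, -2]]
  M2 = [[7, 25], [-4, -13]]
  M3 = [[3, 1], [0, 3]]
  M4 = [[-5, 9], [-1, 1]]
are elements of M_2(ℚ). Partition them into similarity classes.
3 classes: {M1, M4}, {M2}, {M3}

Characteristic polynomials: χ_{M1} = (x + 2)^2, χ_{M2} = (x + 3)^2, χ_{M3} = (x - 3)^2, χ_{M4} = (x + 2)^2.

{M1, M4}: invariant factors (x + 2)^2.

{M2}: invariant factors (x + 3)^2.

{M3}: invariant factors (x - 3)^2.

Matrices are similar if and only if their invariant-factor lists agree; the partition into similarity classes is {M1, M4}, {M2}, {M3}.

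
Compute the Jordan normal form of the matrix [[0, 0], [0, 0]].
The characteristic polynomial is det(xI - A) = x^2, so the eigenvalues are 0 (algebraic multiplicity 2).

For λ = 0: rank(A) = 0. The eigenspace has dimension 2 - 0 = 2, so there are 2 Jordan blocks; the rank sequence gives block sizes [1, 1].

Assembling the blocks gives the Jordan form J above.

J = [[0, 0], [0, 0]]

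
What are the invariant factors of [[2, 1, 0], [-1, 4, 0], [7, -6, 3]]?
(x - 3)^3

The Jordan structure of A has elementary divisors (x - 3)^3. Arranging the block sizes at each eigenvalue in decreasing order and taking row products gives the invariant factors.

Invariant factors (smallest first, each dividing the next): (x - 3)^3.

Check: the last factor (x - 3)^3 is the minimal polynomial, and the product (x - 3)^3 is the characteristic polynomial.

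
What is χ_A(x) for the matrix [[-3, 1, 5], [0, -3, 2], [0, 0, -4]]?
χ_A(x) = (x + 3)^2(x + 4)

xI - A = [[x + 3, -1, -5], [0, x + 3, -2], [0, 0, x + 4]].

Expanding det(xI - A) along the first row:
det(xI - A) = + (x + 3)·det([[x + 3, -2], [0, x + 4]]) - (-1)·det([[0, -2], [0, x + 4]]) + (-5)·det([[0, x + 3], [0, 0]]).

Evaluating gives χ_A(x) = x^3 + 10x^2 + 33x + 36 = (x + 3)^2(x + 4).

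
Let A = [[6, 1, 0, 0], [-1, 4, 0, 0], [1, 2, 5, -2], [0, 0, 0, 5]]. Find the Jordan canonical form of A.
J = [[5, 1, 0, 0], [0, 5, 1, 0], [0, 0, 5, 0], [0, 0, 0, 5]]

The characteristic polynomial is det(xI - A) = (x - 5)^4, so the eigenvalues are 5 (algebraic multiplicity 4).

For λ = 5: rank(A - 5I) = 2, rank((A - 5I)^2) = 1, rank((A - 5I)^3) = 0. The eigenspace has dimension 4 - 2 = 2, so there are 2 Jordan blocks; the rank sequence gives block sizes [3, 1].

Assembling the blocks gives the Jordan form J above.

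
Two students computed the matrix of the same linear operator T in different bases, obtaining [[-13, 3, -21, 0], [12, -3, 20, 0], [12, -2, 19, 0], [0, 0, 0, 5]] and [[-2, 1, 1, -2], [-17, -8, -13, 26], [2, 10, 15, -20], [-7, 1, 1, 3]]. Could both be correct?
Yes.

Two matrices over a field are similar if and only if they have the same invariant factors.

Both A and B have characteristic polynomial (x - 5)^2(x + 1)^2 and minimal polynomial (x - 5)(x + 1)^2. Computing further, both have invariant factors x - 5, (x - 5)(x + 1)^2. Hence A and B are similar.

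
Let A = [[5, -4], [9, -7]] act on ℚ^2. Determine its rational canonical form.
R = [[0, -1], [1, -2]]

The invariant factors of A (the non-unit diagonal entries of the Smith normal form of xI - A over ℚ[x]) are (x + 1)^2, each dividing the next. The characteristic polynomial is their product, (x + 1)^2.

The rational canonical form is the block-diagonal matrix of companion matrices C(f_i):
R = [[0, -1], [1, -2]].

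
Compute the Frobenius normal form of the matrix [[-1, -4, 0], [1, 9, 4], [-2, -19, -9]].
The invariant factors of A (the non-unit diagonal entries of the Smith normal form of xI - A over ℚ[x]) are (x - 1)(x + 1)^2, each dividing the next. The characteristic polynomial is their product, (x - 1)(x + 1)^2.

The rational canonical form is the block-diagonal matrix of companion matrices C(f_i):
R = [[0, 0, 1], [1, 0, 1], [0, 1, -1]].

R = [[0, 0, 1], [1, 0, 1], [0, 1, -1]]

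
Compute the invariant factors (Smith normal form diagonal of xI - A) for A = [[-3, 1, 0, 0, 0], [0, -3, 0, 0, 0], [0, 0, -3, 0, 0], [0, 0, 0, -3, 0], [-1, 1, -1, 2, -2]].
x + 3, x + 3, (x + 2)(x + 3)^2

The Jordan structure of A has elementary divisors (x + 3)^2, (x + 3), (x + 3), (x + 2). Arranging the block sizes at each eigenvalue in decreasing order and taking row products gives the invariant factors.

Invariant factors (smallest first, each dividing the next): x + 3, x + 3, (x + 2)(x + 3)^2.

Check: the last factor (x + 2)(x + 3)^2 is the minimal polynomial, and the product (x + 2)(x + 3)^4 is the characteristic polynomial.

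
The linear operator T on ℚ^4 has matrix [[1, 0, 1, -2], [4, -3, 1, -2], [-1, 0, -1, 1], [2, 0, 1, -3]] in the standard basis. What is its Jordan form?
The characteristic polynomial is det(xI - A) = (x + 1)^3(x + 3), so the eigenvalues are -3 (algebraic multiplicity 1), -1 (algebraic multiplicity 3).

For λ = -3: algebraic multiplicity 1 gives one 1×1 block.

For λ = -1: rank(A + I) = 3, rank((A + I)^2) = 2, rank((A + I)^3) = 1. The eigenspace has dimension 4 - 3 = 1, so there is 1 Jordan block; the rank sequence gives block sizes [3].

Assembling the blocks gives the Jordan form J above.

J = [[-3, 0, 0, 0], [0, -1, 1, 0], [0, 0, -1, 1], [0, 0, 0, -1]]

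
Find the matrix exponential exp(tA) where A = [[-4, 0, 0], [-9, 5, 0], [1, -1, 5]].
e^{tA} = [[e^{-4*t}, 0, 0], [(1 - e^{9*t})*e^{-4*t}, e^{5*t}, 0], [t*e^{5*t}, -t*e^{5*t}, e^{5*t}]]

A has Jordan form J = [[-4, 0, 0], [0, 5, 1], [0, 0, 5]] with A = PJP^{-1}, so e^{tA} = P e^{tJ} P^{-1}.

For a Jordan block J_k(λ), e^{tJ_k(λ)} = e^{λt} · (I + tN + t^2 N^2/2! + ... + t^{k-1} N^{k-1}/(k-1)!) where N is the nilpotent superdiagonal part.

Assembling the blocks and conjugating back gives the entries of e^{tA} as shown above.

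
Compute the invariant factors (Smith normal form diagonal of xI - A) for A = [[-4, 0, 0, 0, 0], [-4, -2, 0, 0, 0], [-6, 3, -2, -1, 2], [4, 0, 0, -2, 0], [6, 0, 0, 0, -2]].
The Jordan structure of A has elementary divisors (x + 4), (x + 2)^2, (x + 2), (x + 2). Arranging the block sizes at each eigenvalue in decreasing order and taking row products gives the invariant factors.

Invariant factors (smallest first, each dividing the next): x + 2, x + 2, (x + 2)^2(x + 4).

Check: the last factor (x + 2)^2(x + 4) is the minimal polynomial, and the product (x + 2)^4(x + 4) is the characteristic polynomial.

x + 2, x + 2, (x + 2)^2(x + 4)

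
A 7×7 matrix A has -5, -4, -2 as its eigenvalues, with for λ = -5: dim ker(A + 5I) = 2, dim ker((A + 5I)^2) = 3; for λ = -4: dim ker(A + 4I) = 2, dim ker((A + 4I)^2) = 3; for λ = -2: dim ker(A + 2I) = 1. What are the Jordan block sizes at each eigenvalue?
λ = -5: successive nullity increments [2, 1] count blocks of size ≥ k; block sizes are [2, 1].
λ = -4: successive nullity increments [2, 1] count blocks of size ≥ k; block sizes are [2, 1].
λ = -2: successive nullity increments [1] count blocks of size ≥ k; block sizes are [1].

Jordan blocks: (-5, 2), (-5, 1), (-4, 2), (-4, 1), (-2, 1)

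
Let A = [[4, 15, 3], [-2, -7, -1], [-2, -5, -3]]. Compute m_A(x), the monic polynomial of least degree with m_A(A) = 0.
m_A(x) = (x + 2)^2

The characteristic polynomial factors as (x + 2)^3. The minimal polynomial is ∏(x - λ)^{k_λ} where k_λ is the size of the largest Jordan block at λ.

For λ = -2: rank(A + 2I) = 1, and the largest Jordan block has size 2 (the smallest k with rank((A + 2I)^k) = rank((A + 2I)^(k+1))).

So m_A(x) = (x + 2)^2.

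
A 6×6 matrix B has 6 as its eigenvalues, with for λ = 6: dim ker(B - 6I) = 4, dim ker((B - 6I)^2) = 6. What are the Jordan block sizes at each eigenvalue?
Jordan blocks: (6, 2), (6, 2), (6, 1), (6, 1)

λ = 6: successive nullity increments [4, 2] count blocks of size ≥ k; block sizes are [2, 2, 1, 1].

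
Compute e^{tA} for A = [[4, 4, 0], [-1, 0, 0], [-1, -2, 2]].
A has Jordan form J = [[2, 1, 0], [0, 2, 0], [0, 0, 2]] with A = PJP^{-1}, so e^{tA} = P e^{tJ} P^{-1}.

For a Jordan block J_k(λ), e^{tJ_k(λ)} = e^{λt} · (I + tN + t^2 N^2/2! + ... + t^{k-1} N^{k-1}/(k-1)!) where N is the nilpotent superdiagonal part.

Assembling the blocks and conjugating back gives the entries of e^{tA} as shown above.

e^{tA} = [[(2*t + 1)*e^{2*t}, 4*t*e^{2*t}, 0], [-t*e^{2*t}, (1 - 2*t)*e^{2*t}, 0], [-t*e^{2*t}, -2*t*e^{2*t}, e^{2*t}]]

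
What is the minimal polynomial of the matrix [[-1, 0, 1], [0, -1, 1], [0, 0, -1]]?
m_A(x) = (x + 1)^2

The characteristic polynomial factors as (x + 1)^3. The minimal polynomial is ∏(x - λ)^{k_λ} where k_λ is the size of the largest Jordan block at λ.

For λ = -1: rank(A + I) = 1, and the largest Jordan block has size 2 (the smallest k with rank((A + I)^k) = rank((A + I)^(k+1))).

So m_A(x) = (x + 1)^2.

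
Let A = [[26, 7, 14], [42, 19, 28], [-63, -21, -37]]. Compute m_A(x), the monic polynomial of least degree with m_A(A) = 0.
The characteristic polynomial factors as (x - 5)^2(x + 2). The minimal polynomial is ∏(x - λ)^{k_λ} where k_λ is the size of the largest Jordan block at λ.

For λ = -2: rank(A + 2I) = 2, and the largest Jordan block has size 1 (the smallest k with rank((A + 2I)^k) = rank((A + 2I)^(k+1))).
For λ = 5: rank(A - 5I) = 1, and the largest Jordan block has size 1 (the smallest k with rank((A - 5I)^k) = rank((A - 5I)^(k+1))).

So m_A(x) = (x - 5)(x + 2).

m_A(x) = (x - 5)(x + 2)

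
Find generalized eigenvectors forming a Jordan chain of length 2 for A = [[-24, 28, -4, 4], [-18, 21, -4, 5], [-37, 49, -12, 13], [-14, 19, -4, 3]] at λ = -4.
v_1 = [[3, 3, 6, 2]]^T, v_2 = [[8, 7, 14, 5]]^T

We seek v_1 ∈ ker((A + 4I)^2) \ ker(A + 4I), then set v_{i+1} = (A + 4I) v_i.

One such chain is v_1 = [[3, 3, 6, 2]]^T, v_2 = [[8, 7, 14, 5]]^T. Check: (A + 4I) v_2 = [[0, 0, 0, 0]]^T = 0.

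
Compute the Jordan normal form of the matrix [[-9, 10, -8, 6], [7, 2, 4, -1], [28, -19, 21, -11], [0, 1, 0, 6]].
The characteristic polynomial is det(xI - A) = (x - 5)^4, so the eigenvalues are 5 (algebraic multiplicity 4).

For λ = 5: rank(A - 5I) = 2, rank((A - 5I)^2) = 1, rank((A - 5I)^3) = 0. The eigenspace has dimension 4 - 2 = 2, so there are 2 Jordan blocks; the rank sequence gives block sizes [3, 1].

Assembling the blocks gives the Jordan form J above.

J = [[5, 1, 0, 0], [0, 5, 1, 0], [0, 0, 5, 0], [0, 0, 0, 5]]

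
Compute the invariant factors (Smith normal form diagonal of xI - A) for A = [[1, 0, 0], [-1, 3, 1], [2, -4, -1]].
The Jordan structure of A has elementary divisors (x - 1)^2, (x - 1). Arranging the block sizes at each eigenvalue in decreasing order and taking row products gives the invariant factors.

Invariant factors (smallest first, each dividing the next): x - 1, (x - 1)^2.

Check: the last factor (x - 1)^2 is the minimal polynomial, and the product (x - 1)^3 is the characteristic polynomial.

x - 1, (x - 1)^2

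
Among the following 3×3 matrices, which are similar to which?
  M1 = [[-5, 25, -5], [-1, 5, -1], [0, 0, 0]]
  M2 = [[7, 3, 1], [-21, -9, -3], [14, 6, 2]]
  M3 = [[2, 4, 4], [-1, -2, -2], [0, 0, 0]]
1 class: {M1, M2, M3}

Characteristic polynomials: χ_{M1} = x^3, χ_{M2} = x^3, χ_{M3} = x^3.

{M1, M2, M3}: invariant factors x, x^2.

Matrices are similar if and only if their invariant-factor lists agree; the partition into similarity classes is {M1, M2, M3}.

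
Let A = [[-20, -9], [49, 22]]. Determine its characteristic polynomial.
χ_A(x) = (x - 1)^2

xI - A = [[x + 20, 9], [-49, x - 22]].

Expanding det(xI - A) along the first row:
det(xI - A) = + (x + 20)·det([[x - 22]]) - (9)·det([[-49]]).

Evaluating gives χ_A(x) = x^2 - 2x + 1 = (x - 1)^2.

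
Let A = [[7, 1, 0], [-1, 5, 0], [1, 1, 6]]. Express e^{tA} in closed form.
e^{tA} = [[(t + 1)*e^{6*t}, t*e^{6*t}, 0], [-t*e^{6*t}, (1 - t)*e^{6*t}, 0], [t*e^{6*t}, t*e^{6*t}, e^{6*t}]]

A has Jordan form J = [[6, 1, 0], [0, 6, 0], [0, 0, 6]] with A = PJP^{-1}, so e^{tA} = P e^{tJ} P^{-1}.

For a Jordan block J_k(λ), e^{tJ_k(λ)} = e^{λt} · (I + tN + t^2 N^2/2! + ... + t^{k-1} N^{k-1}/(k-1)!) where N is the nilpotent superdiagonal part.

Assembling the blocks and conjugating back gives the entries of e^{tA} as shown above.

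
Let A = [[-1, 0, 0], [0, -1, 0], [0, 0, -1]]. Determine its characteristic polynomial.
χ_A(x) = (x + 1)^3

xI - A = [[x + 1, 0, 0], [0, x + 1, 0], [0, 0, x + 1]].

Expanding det(xI - A) along the first row:
det(xI - A) = + (x + 1)·det([[x + 1, 0], [0, x + 1]]) - (0)·det([[0, 0], [0, x + 1]]) + (0)·det([[0, x + 1], [0, 0]]).

Evaluating gives χ_A(x) = x^3 + 3x^2 + 3x + 1 = (x + 1)^3.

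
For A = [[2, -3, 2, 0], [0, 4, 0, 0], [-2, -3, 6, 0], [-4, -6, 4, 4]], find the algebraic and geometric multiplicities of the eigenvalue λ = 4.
algebraic multiplicity 4, geometric multiplicity 3

The characteristic polynomial is (x - 4)^4, so the factor x - 4 appears with exponent 4: the algebraic multiplicity is 4.

rank(A - 4I) = 1, so the eigenspace has dimension 4 - 1 = 3: the geometric multiplicity is 3.

Since 3 < 4, A is not diagonalizable.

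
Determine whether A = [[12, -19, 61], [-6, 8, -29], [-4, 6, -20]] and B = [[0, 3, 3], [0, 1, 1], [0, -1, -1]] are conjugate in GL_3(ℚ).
No.

Both have characteristic polynomial x^3, but the minimal polynomial of A is x^3 while the minimal polynomial of B is x^2. The minimal polynomial is a similarity invariant, so A and B are not similar.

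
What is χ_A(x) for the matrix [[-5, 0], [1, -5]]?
xI - A = [[x + 5, 0], [-1, x + 5]].

Expanding det(xI - A) along the first row:
det(xI - A) = + (x + 5)·det([[x + 5]]) - (0)·det([[-1]]).

Evaluating gives χ_A(x) = x^2 + 10x + 25 = (x + 5)^2.

χ_A(x) = (x + 5)^2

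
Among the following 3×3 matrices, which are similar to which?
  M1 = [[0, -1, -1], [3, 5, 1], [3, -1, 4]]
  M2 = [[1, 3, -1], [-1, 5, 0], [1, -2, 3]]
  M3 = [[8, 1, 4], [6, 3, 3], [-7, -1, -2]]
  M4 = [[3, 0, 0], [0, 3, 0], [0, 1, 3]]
Characteristic polynomials: χ_{M1} = (x - 3)^3, χ_{M2} = (x - 3)^3, χ_{M3} = (x - 3)^3, χ_{M4} = (x - 3)^3.

{M1, M2, M3}: invariant factors (x - 3)^3.

{M4}: invariant factors x - 3, (x - 3)^2.

Matrices are similar if and only if their invariant-factor lists agree; the partition into similarity classes is {M1, M2, M3}, {M4}.

2 classes: {M1, M2, M3}, {M4}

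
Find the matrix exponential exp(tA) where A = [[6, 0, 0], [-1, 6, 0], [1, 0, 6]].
A has Jordan form J = [[6, 1, 0], [0, 6, 0], [0, 0, 6]] with A = PJP^{-1}, so e^{tA} = P e^{tJ} P^{-1}.

For a Jordan block J_k(λ), e^{tJ_k(λ)} = e^{λt} · (I + tN + t^2 N^2/2! + ... + t^{k-1} N^{k-1}/(k-1)!) where N is the nilpotent superdiagonal part.

Assembling the blocks and conjugating back gives the entries of e^{tA} as shown above.

e^{tA} = [[e^{6*t}, 0, 0], [-t*e^{6*t}, e^{6*t}, 0], [t*e^{6*t}, 0, e^{6*t}]]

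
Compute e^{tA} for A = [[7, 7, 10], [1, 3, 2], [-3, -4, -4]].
A has Jordan form J = [[2, 1, 0], [0, 2, 1], [0, 0, 2]] with A = PJP^{-1}, so e^{tA} = P e^{tJ} P^{-1}.

For a Jordan block J_k(λ), e^{tJ_k(λ)} = e^{λt} · (I + tN + t^2 N^2/2! + ... + t^{k-1} N^{k-1}/(k-1)!) where N is the nilpotent superdiagonal part.

Assembling the blocks and conjugating back gives the entries of e^{tA} as shown above.

e^{tA} = [[(t^2 + 5*t + 1)*e^{2*t}, t*(t + 7)*e^{2*t}, 2*t*(t + 5)*e^{2*t}], [t*e^{2*t}, (t + 1)*e^{2*t}, 2*t*e^{2*t}], [t*(-t - 6)*e^{2*t}/2, t*(-t - 8)*e^{2*t}/2, (-t^2 - 6*t + 1)*e^{2*t}]]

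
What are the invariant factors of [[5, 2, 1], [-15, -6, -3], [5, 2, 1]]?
The Jordan structure of A has elementary divisors x^2, x. Arranging the block sizes at each eigenvalue in decreasing order and taking row products gives the invariant factors.

Invariant factors (smallest first, each dividing the next): x, x^2.

Check: the last factor x^2 is the minimal polynomial, and the product x^3 is the characteristic polynomial.

x, x^2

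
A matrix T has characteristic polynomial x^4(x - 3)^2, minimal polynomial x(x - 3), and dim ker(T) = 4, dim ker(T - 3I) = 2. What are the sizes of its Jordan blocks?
Jordan blocks: (0, 1), (0, 1), (0, 1), (0, 1), (3, 1), (3, 1)

λ = 0: algebraic multiplicity 4 (exponent in χ_T), largest block size 1 (exponent in m_T), 4 blocks (geometric multiplicity). These force block sizes [1, 1, 1, 1].
λ = 3: algebraic multiplicity 2 (exponent in χ_T), largest block size 1 (exponent in m_T), 2 blocks (geometric multiplicity). These force block sizes [1, 1].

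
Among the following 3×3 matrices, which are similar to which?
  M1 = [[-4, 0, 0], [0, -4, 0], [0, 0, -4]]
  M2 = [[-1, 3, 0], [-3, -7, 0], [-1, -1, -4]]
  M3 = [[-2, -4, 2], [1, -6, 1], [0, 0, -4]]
2 classes: {M1}, {M2, M3}

Characteristic polynomials: χ_{M1} = (x + 4)^3, χ_{M2} = (x + 4)^3, χ_{M3} = (x + 4)^3.

{M1}: invariant factors x + 4, x + 4, x + 4.

{M2, M3}: invariant factors x + 4, (x + 4)^2.

Matrices are similar if and only if their invariant-factor lists agree; the partition into similarity classes is {M1}, {M2, M3}.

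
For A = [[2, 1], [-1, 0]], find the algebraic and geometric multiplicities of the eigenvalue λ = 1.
algebraic multiplicity 2, geometric multiplicity 1

The characteristic polynomial is (x - 1)^2, so the factor x - 1 appears with exponent 2: the algebraic multiplicity is 2.

rank(A - I) = 1, so the eigenspace has dimension 2 - 1 = 1: the geometric multiplicity is 1.

Since 1 < 2, A is not diagonalizable.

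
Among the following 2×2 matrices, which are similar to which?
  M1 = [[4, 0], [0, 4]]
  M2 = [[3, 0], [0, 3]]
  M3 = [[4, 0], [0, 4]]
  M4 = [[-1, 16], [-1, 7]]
3 classes: {M1, M3}, {M2}, {M4}

Characteristic polynomials: χ_{M1} = (x - 4)^2, χ_{M2} = (x - 3)^2, χ_{M3} = (x - 4)^2, χ_{M4} = (x - 3)^2.

{M1, M3}: invariant factors x - 4, x - 4.

{M2}: invariant factors x - 3, x - 3.

{M4}: invariant factors (x - 3)^2.

Matrices are similar if and only if their invariant-factor lists agree; the partition into similarity classes is {M1, M3}, {M2}, {M4}.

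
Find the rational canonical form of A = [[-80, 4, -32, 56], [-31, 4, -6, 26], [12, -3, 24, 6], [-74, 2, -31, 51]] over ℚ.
The invariant factors of A (the non-unit diagonal entries of the Smith normal form of xI - A over ℚ[x]) are (x - 4)(x - 3)(x + 4)^2, each dividing the next. The characteristic polynomial is their product, (x - 4)(x - 3)(x + 4)^2.

The rational canonical form is the block-diagonal matrix of companion matrices C(f_i):
R = [[0, 0, 0, -192], [1, 0, 0, 16], [0, 1, 0, 28], [0, 0, 1, -1]].

R = [[0, 0, 0, -192], [1, 0, 0, 16], [0, 1, 0, 28], [0, 0, 1, -1]]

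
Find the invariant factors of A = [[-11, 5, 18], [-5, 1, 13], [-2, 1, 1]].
The Jordan structure of A has elementary divisors (x + 3)^3. Arranging the block sizes at each eigenvalue in decreasing order and taking row products gives the invariant factors.

Invariant factors (smallest first, each dividing the next): (x + 3)^3.

Check: the last factor (x + 3)^3 is the minimal polynomial, and the product (x + 3)^3 is the characteristic polynomial.

(x + 3)^3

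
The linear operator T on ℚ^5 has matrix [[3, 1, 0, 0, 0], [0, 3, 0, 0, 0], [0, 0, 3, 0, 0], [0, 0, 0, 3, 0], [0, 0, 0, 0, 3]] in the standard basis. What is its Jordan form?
J = [[3, 1, 0, 0, 0], [0, 3, 0, 0, 0], [0, 0, 3, 0, 0], [0, 0, 0, 3, 0], [0, 0, 0, 0, 3]]

The characteristic polynomial is det(xI - A) = (x - 3)^5, so the eigenvalues are 3 (algebraic multiplicity 5).

For λ = 3: rank(A - 3I) = 1, rank((A - 3I)^2) = 0. The eigenspace has dimension 5 - 1 = 4, so there are 4 Jordan blocks; the rank sequence gives block sizes [2, 1, 1, 1].

Assembling the blocks gives the Jordan form J above.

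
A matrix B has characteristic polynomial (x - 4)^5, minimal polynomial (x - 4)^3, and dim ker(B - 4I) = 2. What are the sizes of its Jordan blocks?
Jordan blocks: (4, 3), (4, 2)

λ = 4: algebraic multiplicity 5 (exponent in χ_B), largest block size 3 (exponent in m_B), 2 blocks (geometric multiplicity). These force block sizes [3, 2].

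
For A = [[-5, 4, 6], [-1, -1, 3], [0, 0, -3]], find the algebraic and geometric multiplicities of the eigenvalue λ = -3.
algebraic multiplicity 3, geometric multiplicity 2

The characteristic polynomial is (x + 3)^3, so the factor x + 3 appears with exponent 3: the algebraic multiplicity is 3.

rank(A + 3I) = 1, so the eigenspace has dimension 3 - 1 = 2: the geometric multiplicity is 2.

Since 2 < 3, A is not diagonalizable.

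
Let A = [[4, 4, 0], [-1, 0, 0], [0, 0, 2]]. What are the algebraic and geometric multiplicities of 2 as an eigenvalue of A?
algebraic multiplicity 3, geometric multiplicity 2

The characteristic polynomial is (x - 2)^3, so the factor x - 2 appears with exponent 3: the algebraic multiplicity is 3.

rank(A - 2I) = 1, so the eigenspace has dimension 3 - 1 = 2: the geometric multiplicity is 2.

Since 2 < 3, A is not diagonalizable.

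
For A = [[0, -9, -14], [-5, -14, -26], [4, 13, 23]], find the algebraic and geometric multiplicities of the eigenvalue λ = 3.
The characteristic polynomial is (x - 3)^3, so the factor x - 3 appears with exponent 3: the algebraic multiplicity is 3.

rank(A - 3I) = 2, so the eigenspace has dimension 3 - 2 = 1: the geometric multiplicity is 1.

Since 1 < 3, A is not diagonalizable.

algebraic multiplicity 3, geometric multiplicity 1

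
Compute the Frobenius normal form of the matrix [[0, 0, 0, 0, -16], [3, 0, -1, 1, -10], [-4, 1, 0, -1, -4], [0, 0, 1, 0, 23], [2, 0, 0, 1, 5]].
R = [[0, 0, 0, 0, -16], [1, 0, 0, 0, 8], [0, 1, 0, 0, 7], [0, 0, 1, 0, -11], [0, 0, 0, 1, 5]]

The invariant factors of A (the non-unit diagonal entries of the Smith normal form of xI - A over ℚ[x]) are (x + 1)(x^2 - 3x + 4)^2, each dividing the next. The characteristic polynomial is their product, (x + 1)(x^2 - 3x + 4)^2.

The rational canonical form is the block-diagonal matrix of companion matrices C(f_i):
R = [[0, 0, 0, 0, -16], [1, 0, 0, 0, 8], [0, 1, 0, 0, 7], [0, 0, 1, 0, -11], [0, 0, 0, 1, 5]].

Note the characteristic polynomial does not split into linear factors over ℚ, so A has no Jordan form over ℚ; the rational canonical form exists over any field.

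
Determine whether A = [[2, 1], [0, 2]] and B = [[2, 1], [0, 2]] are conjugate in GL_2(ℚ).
Yes.

Two matrices over a field are similar if and only if they have the same invariant factors.

Both A and B have characteristic polynomial (x - 2)^2 and minimal polynomial (x - 2)^2. Computing further, both have invariant factors (x - 2)^2. Hence A and B are similar.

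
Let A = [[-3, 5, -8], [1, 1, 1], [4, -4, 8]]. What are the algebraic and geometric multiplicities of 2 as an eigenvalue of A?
The characteristic polynomial is (x - 2)^3, so the factor x - 2 appears with exponent 3: the algebraic multiplicity is 3.

rank(A - 2I) = 2, so the eigenspace has dimension 3 - 2 = 1: the geometric multiplicity is 1.

Since 1 < 3, A is not diagonalizable.

algebraic multiplicity 3, geometric multiplicity 1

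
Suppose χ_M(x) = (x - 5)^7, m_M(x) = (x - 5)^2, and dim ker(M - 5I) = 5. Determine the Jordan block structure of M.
λ = 5: algebraic multiplicity 7 (exponent in χ_M), largest block size 2 (exponent in m_M), 5 blocks (geometric multiplicity). These force block sizes [2, 2, 1, 1, 1].

Jordan blocks: (5, 2), (5, 2), (5, 1), (5, 1), (5, 1)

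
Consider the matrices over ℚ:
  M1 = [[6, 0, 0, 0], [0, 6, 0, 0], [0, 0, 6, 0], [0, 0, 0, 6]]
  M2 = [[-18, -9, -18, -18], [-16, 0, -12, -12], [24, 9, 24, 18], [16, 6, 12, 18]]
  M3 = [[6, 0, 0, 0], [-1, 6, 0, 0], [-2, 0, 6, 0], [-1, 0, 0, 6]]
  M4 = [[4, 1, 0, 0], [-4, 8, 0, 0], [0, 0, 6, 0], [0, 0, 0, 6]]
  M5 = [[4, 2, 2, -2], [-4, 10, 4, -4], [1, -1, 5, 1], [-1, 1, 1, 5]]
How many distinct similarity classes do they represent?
2 classes: {M1}, {M2, M3, M4, M5}

Characteristic polynomials: χ_{M1} = (x - 6)^4, χ_{M2} = (x - 6)^4, χ_{M3} = (x - 6)^4, χ_{M4} = (x - 6)^4, χ_{M5} = (x - 6)^4.

{M1}: invariant factors x - 6, x - 6, x - 6, x - 6.

{M2, M3, M4, M5}: invariant factors x - 6, x - 6, (x - 6)^2.

Matrices are similar if and only if their invariant-factor lists agree; the partition into similarity classes is {M1}, {M2, M3, M4, M5}.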